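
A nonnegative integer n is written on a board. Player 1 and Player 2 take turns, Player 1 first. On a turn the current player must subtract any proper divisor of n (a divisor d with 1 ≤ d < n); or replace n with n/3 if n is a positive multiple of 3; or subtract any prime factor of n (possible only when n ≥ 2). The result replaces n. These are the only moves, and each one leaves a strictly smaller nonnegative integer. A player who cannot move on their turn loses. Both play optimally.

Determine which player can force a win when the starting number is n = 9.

Positions with no move are L. A position that does have a move is losing for the player to move precisely when every available move leads to a winning position for the opponent. Fill in the labels:
n=0: no move → L
n=1: no move → L
n=2: →0(L), so W
n=3: →0(L), so W
n=4: →2(W), 3(W) — all W, so L
n=5: →0(L), so W
n=6: →4(L), so W
n=7: →0(L), so W
n=8: →4(L), so W
n=9: →3(W), 6(W), 8(W) — all W, so L
Every move from 9 reaches a W position, so the mover loses.

Player 2 wins.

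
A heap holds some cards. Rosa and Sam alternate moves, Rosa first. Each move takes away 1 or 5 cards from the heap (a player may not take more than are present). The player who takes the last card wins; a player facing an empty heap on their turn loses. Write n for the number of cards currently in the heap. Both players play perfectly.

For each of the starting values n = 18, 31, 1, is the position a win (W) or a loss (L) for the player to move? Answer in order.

18: L, 31: W, 1: W

Work bottom-up. With no move the player to move loses. Otherwise the position is W if at least one move leads to an L position for the opponent, and L if every move leads to a W.
n=0: no move → L
n=1: can move to 0, which is L ⇒ W
n=2: the only move is to 1(W), a W ⇒ L
n=3: can move to 2, which is L ⇒ W
n=4: the only move is to 3(W), a W ⇒ L
n=5: can move to 4, which is L ⇒ W
n=6: moves to 5(W), 1(W); every one is W ⇒ L
n=7: can move to 6, which is L ⇒ W
n=8: moves to 7(W), 3(W); every one is W ⇒ L
n=9: can move to 8, which is L ⇒ W
n=10: moves to 9(W), 5(W); every one is W ⇒ L
n=11: can move to 10, which is L ⇒ W
n=12: moves to 11(W), 7(W); every one is W ⇒ L
n=13: can move to 12, which is L ⇒ W
n=14: moves to 13(W), 9(W); every one is W ⇒ L
n=15: can move to 14, which is L ⇒ W
n=16: moves to 15(W), 11(W); every one is W ⇒ L
n=17: can move to 16, which is L ⇒ W
n=18: moves to 17(W), 13(W); every one is W ⇒ L
n=19: can move to 18, which is L ⇒ W
n=20: moves to 19(W), 15(W); every one is W ⇒ L
n=21: can move to 20, which is L ⇒ W
n=22: moves to 21(W), 17(W); every one is W ⇒ L
n=23: can move to 22, which is L ⇒ W
n=24: moves to 23(W), 19(W); every one is W ⇒ L
n=25: can move to 24, which is L ⇒ W
n=26: moves to 25(W), 21(W); every one is W ⇒ L
n=27: can move to 26, which is L ⇒ W
n=28: moves to 27(W), 23(W); every one is W ⇒ L
n=29: can move to 28, which is L ⇒ W
n=30: moves to 29(W), 25(W); every one is W ⇒ L
n=31: can move to 30, which is L ⇒ W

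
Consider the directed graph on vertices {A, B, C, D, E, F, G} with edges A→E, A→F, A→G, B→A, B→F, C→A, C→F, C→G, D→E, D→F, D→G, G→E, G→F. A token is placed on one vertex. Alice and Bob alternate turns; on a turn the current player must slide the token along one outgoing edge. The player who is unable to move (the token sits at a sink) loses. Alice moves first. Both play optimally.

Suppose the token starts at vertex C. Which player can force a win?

Classify positions by backward induction: terminal positions (no move available) are L. From any other position, the mover wins iff some move reaches an L.
Every edge goes from a vertex to one that appears earlier in the order F, E, G, A, C, B, D, so processing vertices in that order labels each vertex after all of its successors.
F: no outgoing edge → L
E: no outgoing edge → L
G: →E(L), so W
A: →E(L), so W
C: →F(L), so W
B: →F(L), so W
D: →E(L), so W
The starting position C is W: Alice should move to F, handing over an L position.

Alice wins.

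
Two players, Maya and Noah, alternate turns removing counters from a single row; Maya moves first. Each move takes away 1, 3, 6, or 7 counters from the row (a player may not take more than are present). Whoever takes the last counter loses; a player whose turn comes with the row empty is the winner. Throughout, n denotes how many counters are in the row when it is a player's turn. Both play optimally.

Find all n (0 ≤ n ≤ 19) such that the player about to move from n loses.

Label each position W (a win for the player to move) or L (a loss). A position with no legal move is W; any other position is W exactly when some move reaches an L, and L when every move reaches a W.
n=0: no move; the opponent has just taken the last counter and therefore loses → W
n=1: →0(W) only, which is W, so L
n=2: →1(L), so W
n=3: →2(W), 0(W) — all W, so L
n=4: →3(L), so W
n=5: →4(W), 2(W) — all W, so L
n=6: →5(L), so W
n=7: →1(L), so W
n=8: →5(L), so W
n=9: →3(L), so W
n=10: →3(L), so W
n=11: →5(L), so W
n=12: →5(L), so W
n=13: →12(W), 10(W), 7(W), 6(W) — all W, so L
n=14: →13(L), so W
n=15: →14(W), 12(W), 9(W), 8(W) — all W, so L
n=16: →15(L), so W
n=17: →16(W), 14(W), 11(W), 10(W) — all W, so L
n=18: →17(L), so W
n=19: →13(L), so W
The losing starting values of n are exactly the entries labelled L in this table (6 of them).

1, 3, 5, 13, 15, 17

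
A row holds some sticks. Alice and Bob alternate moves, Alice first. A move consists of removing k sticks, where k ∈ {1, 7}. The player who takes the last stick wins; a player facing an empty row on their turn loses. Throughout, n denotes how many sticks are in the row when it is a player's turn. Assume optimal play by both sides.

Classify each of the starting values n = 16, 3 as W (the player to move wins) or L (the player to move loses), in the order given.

Build the W/L table. Terminal = L. A non-terminal position is W if it has a move to some L; otherwise it is L.
n=0: no move → L
n=1: reaches L-position 0 → W
n=2: only reaches 1(W), which is W → L
n=3: reaches L-position 2 → W
n=4: only reaches 3(W), which is W → L
n=5: reaches L-position 4 → W
n=6: only reaches 5(W), which is W → L
n=7: reaches L-position 6 → W
n=8: only reaches 7(W), 1(W), all W → L
n=9: reaches L-position 8 → W
n=10: only reaches 9(W), 3(W), all W → L
n=11: reaches L-position 10 → W
n=12: only reaches 11(W), 5(W), all W → L
n=13: reaches L-position 12 → W
n=14: only reaches 13(W), 7(W), all W → L
n=15: reaches L-position 14 → W
n=16: only reaches 15(W), 9(W), all W → L

16: L, 3: W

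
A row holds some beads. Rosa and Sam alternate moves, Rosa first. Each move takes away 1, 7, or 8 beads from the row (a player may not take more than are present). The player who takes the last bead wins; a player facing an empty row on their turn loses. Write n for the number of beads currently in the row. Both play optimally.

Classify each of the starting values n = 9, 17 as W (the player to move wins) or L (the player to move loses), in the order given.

Work bottom-up. With no move the player to move loses. Otherwise the position is W if at least one move leads to an L position for the opponent, and L if every move leads to a W.
n=0: no move → L
n=1: can move to 0, which is L ⇒ W
n=2: the only move is to 1(W), a W ⇒ L
n=3: can move to 2, which is L ⇒ W
n=4: the only move is to 3(W), a W ⇒ L
n=5: can move to 4, which is L ⇒ W
n=6: the only move is to 5(W), a W ⇒ L
n=7: can move to 6, which is L ⇒ W
n=8: can move to 0, which is L ⇒ W
n=9: can move to 2, which is L ⇒ W
n=10: can move to 2, which is L ⇒ W
n=11: can move to 4, which is L ⇒ W
n=12: can move to 4, which is L ⇒ W
n=13: can move to 6, which is L ⇒ W
n=14: can move to 6, which is L ⇒ W
n=15: moves to 14(W), 8(W), 7(W); every one is W ⇒ L
n=16: can move to 15, which is L ⇒ W
n=17: moves to 16(W), 10(W), 9(W); every one is W ⇒ L

9: W, 17: L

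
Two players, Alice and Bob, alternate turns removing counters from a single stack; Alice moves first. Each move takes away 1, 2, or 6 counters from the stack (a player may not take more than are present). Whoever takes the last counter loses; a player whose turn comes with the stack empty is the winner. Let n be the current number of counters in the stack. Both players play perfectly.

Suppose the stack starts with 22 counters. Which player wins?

Bob wins.

Compute win/loss labels from the base case upward. A position with no move is W. Any other position is W if it can reach an L in one move, else L.
n=0: no move; the opponent has just taken the last counter and therefore loses → W
n=1: only reaches 0(W), which is W → L
n=2: reaches L-position 1 → W
n=3: reaches L-position 1 → W
n=4: only reaches 3(W), 2(W), all W → L
n=5: reaches L-position 4 → W
n=6: reaches L-position 4 → W
n=7: reaches L-position 1 → W
n=8: only reaches 7(W), 6(W), 2(W), all W → L
n=9: reaches L-position 8 → W
n=10: reaches L-position 8 → W
n=11: only reaches 10(W), 9(W), 5(W), all W → L
n=12: reaches L-position 11 → W
n=13: reaches L-position 11 → W
n=14: reaches L-position 8 → W
n=15: only reaches 14(W), 13(W), 9(W), all W → L
n=16: reaches L-position 15 → W
n=17: reaches L-position 15 → W
n=18: only reaches 17(W), 16(W), 12(W), all W → L
n=19: reaches L-position 18 → W
n=20: reaches L-position 18 → W
n=21: reaches L-position 15 → W
n=22: only reaches 21(W), 20(W), 16(W), all W → L
Every move from 22 reaches a W position, so the mover loses.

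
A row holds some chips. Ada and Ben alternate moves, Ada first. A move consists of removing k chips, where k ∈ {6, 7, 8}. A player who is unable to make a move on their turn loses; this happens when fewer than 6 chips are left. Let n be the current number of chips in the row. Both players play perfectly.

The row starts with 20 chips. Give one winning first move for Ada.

Remove 6, leaving 14.

Use the standard recursion: the mover loses at a terminal position; elsewhere, the mover wins exactly when some move hands the opponent an L position.
n=0: no move → L
n=1: no move → L
n=2: no move → L
n=3: no move → L
n=4: no move → L
n=5: no move → L
n=6: reaches L-position 0 → W
n=7: reaches L-position 1 → W
n=8: reaches L-position 2 → W
n=9: reaches L-position 3 → W
n=10: reaches L-position 4 → W
n=11: reaches L-position 5 → W
n=12: reaches L-position 5 → W
n=13: reaches L-position 5 → W
n=14: only reaches 8(W), 7(W), 6(W), all W → L
n=15: only reaches 9(W), 8(W), 7(W), all W → L
n=16: only reaches 10(W), 9(W), 8(W), all W → L
n=17: only reaches 11(W), 10(W), 9(W), all W → L
n=18: only reaches 12(W), 11(W), 10(W), all W → L
n=19: only reaches 13(W), 12(W), 11(W), all W → L
n=20: reaches L-position 14 → W
From 20, the L positions reachable in one move are: 14.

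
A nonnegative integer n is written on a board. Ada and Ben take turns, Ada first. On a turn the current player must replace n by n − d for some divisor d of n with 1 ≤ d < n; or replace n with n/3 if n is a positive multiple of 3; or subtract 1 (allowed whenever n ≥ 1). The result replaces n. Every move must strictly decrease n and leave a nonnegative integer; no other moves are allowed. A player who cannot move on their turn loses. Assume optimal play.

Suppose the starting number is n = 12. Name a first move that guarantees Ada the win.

Build the W/L table. Terminal = L. A non-terminal position is W if it has a move to some L; otherwise it is L.
n=0: no move → L
n=1: →0(L), so W
n=2: →1(W) only, which is W, so L
n=3: →2(L), so W
n=4: →2(L), so W
n=5: →4(W) only, which is W, so L
n=6: →2(L), so W
n=7: →6(W) only, which is W, so L
n=8: →7(L), so W
n=9: →3(W), 6(W), 8(W) — all W, so L
n=10: →5(L), so W
n=11: →10(W) only, which is W, so L
n=12: →9(L), so W
From 12, the L positions reachable in one move are: 9, 11. Any move reaching one of these is winning.

Move to 9.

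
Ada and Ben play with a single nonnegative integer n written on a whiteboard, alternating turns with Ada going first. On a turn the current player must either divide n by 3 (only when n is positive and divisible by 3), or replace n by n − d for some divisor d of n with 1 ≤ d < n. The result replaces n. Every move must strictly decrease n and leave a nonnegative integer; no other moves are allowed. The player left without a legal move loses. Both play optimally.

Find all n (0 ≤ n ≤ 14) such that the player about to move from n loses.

0, 1, 4, 7, 9, 11, 13

Build the W/L table. Terminal = L. A non-terminal position is W if it has a move to some L; otherwise it is L.
n=0: no move → L
n=1: no move → L
n=2: reaches L-position 1 → W
n=3: reaches L-position 1 → W
n=4: only reaches 2(W), 3(W), all W → L
n=5: reaches L-position 4 → W
n=6: reaches L-position 4 → W
n=7: only reaches 6(W), which is W → L
n=8: reaches L-position 4 → W
n=9: only reaches 3(W), 6(W), 8(W), all W → L
n=10: reaches L-position 9 → W
n=11: only reaches 10(W), which is W → L
n=12: reaches L-position 4 → W
n=13: only reaches 12(W), which is W → L
n=14: reaches L-position 7 → W
The losing starting values of n are exactly the entries labelled L in this table (7 of them).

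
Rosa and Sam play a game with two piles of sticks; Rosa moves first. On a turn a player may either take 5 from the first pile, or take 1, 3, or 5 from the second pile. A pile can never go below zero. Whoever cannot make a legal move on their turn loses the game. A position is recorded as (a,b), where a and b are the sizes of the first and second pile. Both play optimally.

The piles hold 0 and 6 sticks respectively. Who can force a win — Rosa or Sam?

Build the W/L table. Terminal = L. A non-terminal position is W if it has a move to some L; otherwise it is L.
No move ever increases a pile, so every position that can arise here has a ≤ 0 and b ≤ 6; it is enough to label the cells with 0 ≤ a ≤ 0 and 0 ≤ b ≤ 6.
Every move lowers a or b (never raises either), so fill the grid row by row in increasing a, and left to right within a row: each cell's successors are then already labelled.
      b=0  b=1  b=2  b=3  b=4  b=5  b=6
a=0:    L    W    L    W    L    W    L
Cells with no legal move (terminal, hence L): (0,0).
The remaining L cells, each justified by listing all of its moves:
(0,2): only reaches (0,1)(W), which is W → L
(0,4): only reaches (0,3)(W), (0,1)(W), all W → L
(0,6): only reaches (0,5)(W), (0,3)(W), (0,1)(W), all W → L
Every other cell has at least one move into one of the L cells above, so it is W.
Every move from (0,6) reaches a W position, so the mover loses.

Sam wins.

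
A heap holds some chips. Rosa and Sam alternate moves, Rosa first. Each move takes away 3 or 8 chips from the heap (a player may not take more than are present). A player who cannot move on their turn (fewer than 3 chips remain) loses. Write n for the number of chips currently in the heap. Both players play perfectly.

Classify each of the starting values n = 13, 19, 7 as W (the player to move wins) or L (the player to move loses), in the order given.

Positions with no move are L. A position that does have a move is losing for the player to move precisely when every available move leads to a winning position for the opponent. Fill in the labels:
n=0: no move → L
n=1: no move → L
n=2: no move → L
n=3: →0(L), so W
n=4: →1(L), so W
n=5: →2(L), so W
n=6: →3(W) only, which is W, so L
n=7: →4(W) only, which is W, so L
n=8: →0(L), so W
n=9: →6(L), so W
n=10: →7(L), so W
n=11: →8(W), 3(W) — all W, so L
n=12: →9(W), 4(W) — all W, so L
n=13: →10(W), 5(W) — all W, so L
n=14: →11(L), so W
n=15: →12(L), so W
n=16: →13(L), so W
n=17: →14(W), 9(W) — all W, so L
n=18: →15(W), 10(W) — all W, so L
n=19: →11(L), so W

13: L, 19: W, 7: L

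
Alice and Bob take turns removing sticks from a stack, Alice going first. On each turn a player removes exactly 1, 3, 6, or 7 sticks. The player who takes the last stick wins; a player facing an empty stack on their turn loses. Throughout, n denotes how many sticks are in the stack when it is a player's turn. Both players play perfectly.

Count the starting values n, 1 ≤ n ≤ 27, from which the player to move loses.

Classify positions by backward induction: terminal positions (no move available) are L. From any other position, the mover wins iff some move reaches an L.
n=0: no move → L
n=1: W (go to 0, an L position)
n=2: L (sole option 1(W) is W)
n=3: W (go to 2, an L position)
n=4: L (options 3(W), 1(W) are all W)
n=5: W (go to 4, an L position)
n=6: W (go to 0, an L position)
n=7: W (go to 4, an L position)
n=8: W (go to 2, an L position)
n=9: W (go to 2, an L position)
n=10: W (go to 4, an L position)
n=11: W (go to 4, an L position)
n=12: L (options 11(W), 9(W), 6(W), 5(W) are all W)
n=13: W (go to 12, an L position)
n=14: L (options 13(W), 11(W), 8(W), 7(W) are all W)
n=15: W (go to 14, an L position)
n=16: L (options 15(W), 13(W), 10(W), 9(W) are all W)
n=17: W (go to 16, an L position)
n=18: W (go to 12, an L position)
n=19: W (go to 16, an L position)
n=20: W (go to 14, an L position)
n=21: W (go to 14, an L position)
n=22: W (go to 16, an L position)
n=23: W (go to 16, an L position)
n=24: L (options 23(W), 21(W), 18(W), 17(W) are all W)
n=25: W (go to 24, an L position)
n=26: L (options 25(W), 23(W), 20(W), 19(W) are all W)
n=27: W (go to 26, an L position)
L entries with 1 ≤ n ≤ 27 (n=0 is outside the asked range and is not counted): n = 2, 4, 12, 14, 16, 24, 26; that makes 7.

7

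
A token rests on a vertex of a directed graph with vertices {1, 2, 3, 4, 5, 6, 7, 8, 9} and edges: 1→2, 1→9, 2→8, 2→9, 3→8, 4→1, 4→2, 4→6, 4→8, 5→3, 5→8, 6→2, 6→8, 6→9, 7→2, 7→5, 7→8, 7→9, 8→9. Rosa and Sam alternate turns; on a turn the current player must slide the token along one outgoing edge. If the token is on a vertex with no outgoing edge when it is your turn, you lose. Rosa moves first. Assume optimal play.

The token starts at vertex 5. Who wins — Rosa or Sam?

Rosa wins.

Classify positions by backward induction: terminal positions (no move available) are L. From any other position, the mover wins iff some move reaches an L.
Every edge goes from a vertex to one that appears earlier in the order 9, 8, 2, 3, 1, 6, 5, 7, 4, so processing vertices in that order labels each vertex after all of its successors.
9: no outgoing edge → L
8: W (go to 9, an L position)
2: W (go to 9, an L position)
3: L (sole option 8(W) is W)
1: W (go to 9, an L position)
6: W (go to 9, an L position)
5: W (go to 3, an L position)
7: W (go to 9, an L position)
4: L (options 6(W), 1(W), 2(W), 8(W) are all W)
From 5 Rosa can move to 3, reaching an L position.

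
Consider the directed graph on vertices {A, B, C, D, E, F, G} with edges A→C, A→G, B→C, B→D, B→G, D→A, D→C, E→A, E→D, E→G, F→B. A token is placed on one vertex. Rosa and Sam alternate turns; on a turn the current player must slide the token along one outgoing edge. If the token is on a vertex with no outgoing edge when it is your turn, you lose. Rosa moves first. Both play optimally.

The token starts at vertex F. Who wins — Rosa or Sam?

Use the standard recursion: the mover loses at a terminal position; elsewhere, the mover wins exactly when some move hands the opponent an L position.
Every edge goes from a vertex to one that appears earlier in the order C, G, A, D, E, B, F, so processing vertices in that order labels each vertex after all of its successors.
C: no outgoing edge → L
G: no outgoing edge → L
A: can move to G, which is L ⇒ W
D: can move to C, which is L ⇒ W
E: can move to G, which is L ⇒ W
B: can move to G, which is L ⇒ W
F: the only move is to B(W), a W ⇒ L
Every move from F reaches a W position, so the mover loses.

Sam wins.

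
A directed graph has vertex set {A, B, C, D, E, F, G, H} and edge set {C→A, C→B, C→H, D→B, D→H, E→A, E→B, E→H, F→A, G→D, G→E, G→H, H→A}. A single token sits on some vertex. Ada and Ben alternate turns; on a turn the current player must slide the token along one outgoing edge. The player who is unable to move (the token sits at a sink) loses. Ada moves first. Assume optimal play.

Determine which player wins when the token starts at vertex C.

Ada wins.

Use the standard recursion: the mover loses at a terminal position; elsewhere, the mover wins exactly when some move hands the opponent an L position.
Every edge goes from a vertex to one that appears earlier in the order A, B, H, E, D, C, G, F, so processing vertices in that order labels each vertex after all of its successors.
A: no outgoing edge → L
B: no outgoing edge → L
H: →A(L), so W
E: →B(L), so W
D: →B(L), so W
C: →B(L), so W
G: →D(W), E(W), H(W) — all W, so L
F: →A(L), so W
The starting position C is W: Ada should move to B, handing over an L position.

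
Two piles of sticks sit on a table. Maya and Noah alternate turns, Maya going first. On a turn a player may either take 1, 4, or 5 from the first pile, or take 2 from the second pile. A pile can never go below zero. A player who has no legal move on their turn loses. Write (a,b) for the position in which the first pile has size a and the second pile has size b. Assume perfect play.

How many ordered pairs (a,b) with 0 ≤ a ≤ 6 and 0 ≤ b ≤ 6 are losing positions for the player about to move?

Classify positions by backward induction: terminal positions (no move available) are L. From any other position, the mover wins iff some move reaches an L.
Every move lowers a or b (never raises either), so fill the grid row by row in increasing a, and left to right within a row: each cell's successors are then already labelled.
      b=0  b=1  b=2  b=3  b=4  b=5  b=6
a=0:    L    L    W    W    L    L    W
a=1:    W    W    L    L    W    W    L
a=2:    L    L    W    W    L    L    W
a=3:    W    W    L    L    W    W    L
a=4:    W    W    W    W    W    W    W
a=5:    W    W    W    W    W    W    W
a=6:    W    W    W    W    W    W    W
Cells with no legal move (terminal, hence L): (0,0), (0,1).
The remaining L cells, each justified by listing all of its moves:
(0,4): L (sole option (0,2)(W) is W)
(0,5): L (sole option (0,3)(W) is W)
(1,2): L (options (0,2)(W), (1,0)(W) are all W)
(1,3): L (options (0,3)(W), (1,1)(W) are all W)
(1,6): L (options (0,6)(W), (1,4)(W) are all W)
(2,0): L (sole option (1,0)(W) is W)
(2,1): L (sole option (1,1)(W) is W)
(2,4): L (options (1,4)(W), (2,2)(W) are all W)
(2,5): L (options (1,5)(W), (2,3)(W) are all W)
(3,2): L (options (2,2)(W), (3,0)(W) are all W)
(3,3): L (options (2,3)(W), (3,1)(W) are all W)
(3,6): L (options (2,6)(W), (3,4)(W) are all W)
Every other cell has at least one move into one of the L cells above, so it is W.
L cells per row: a=0: 4, a=1: 3, a=2: 4, a=3: 3, a=4: 0, a=5: 0, a=6: 0; total 14.

14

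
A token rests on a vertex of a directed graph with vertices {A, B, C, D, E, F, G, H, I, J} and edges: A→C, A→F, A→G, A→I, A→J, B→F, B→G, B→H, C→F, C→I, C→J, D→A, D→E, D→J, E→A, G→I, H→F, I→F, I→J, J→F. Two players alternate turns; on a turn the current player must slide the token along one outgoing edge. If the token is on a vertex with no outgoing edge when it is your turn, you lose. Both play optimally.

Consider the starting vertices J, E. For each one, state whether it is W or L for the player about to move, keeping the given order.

Use the standard recursion: the mover loses at a terminal position; elsewhere, the mover wins exactly when some move hands the opponent an L position.
Every edge goes from a vertex to one that appears earlier in the order F, J, H, I, C, G, B, A, E, D, so processing vertices in that order labels each vertex after all of its successors.
F: no outgoing edge → L
J: can move to F, which is L ⇒ W
H: can move to F, which is L ⇒ W
I: can move to F, which is L ⇒ W
C: can move to F, which is L ⇒ W
G: the only move is to I(W), a W ⇒ L
B: can move to G, which is L ⇒ W
A: can move to G, which is L ⇒ W
E: the only move is to A(W), a W ⇒ L
D: can move to E, which is L ⇒ W

J: W, E: L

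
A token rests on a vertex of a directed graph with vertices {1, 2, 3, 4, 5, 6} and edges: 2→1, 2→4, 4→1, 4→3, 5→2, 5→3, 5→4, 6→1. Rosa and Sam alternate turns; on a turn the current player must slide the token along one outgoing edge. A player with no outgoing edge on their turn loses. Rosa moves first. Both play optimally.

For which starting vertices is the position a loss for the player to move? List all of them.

Use the standard recursion: the mover loses at a terminal position; elsewhere, the mover wins exactly when some move hands the opponent an L position.
Every edge goes from a vertex to one that appears earlier in the order 1, 3, 4, 6, 2, 5, so processing vertices in that order labels each vertex after all of its successors.
1: no outgoing edge → L
3: no outgoing edge → L
4: can move to 3, which is L ⇒ W
6: can move to 1, which is L ⇒ W
2: can move to 1, which is L ⇒ W
5: can move to 3, which is L ⇒ W
The losing starting vertices are exactly the entries labelled L in this table (2 of them).

1, 3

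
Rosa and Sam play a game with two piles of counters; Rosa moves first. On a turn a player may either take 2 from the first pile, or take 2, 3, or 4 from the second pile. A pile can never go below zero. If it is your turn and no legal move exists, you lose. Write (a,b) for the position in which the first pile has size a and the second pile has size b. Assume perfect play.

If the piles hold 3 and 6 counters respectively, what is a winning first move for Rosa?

Move to (1,6).

Use the standard recursion: the mover loses at a terminal position; elsewhere, the mover wins exactly when some move hands the opponent an L position.
No move ever increases a pile, so every position that can arise here has a ≤ 3 and b ≤ 6; it is enough to label the cells with 0 ≤ a ≤ 3 and 0 ≤ b ≤ 6.
Every move lowers a or b (never raises either), so fill the grid row by row in increasing a, and left to right within a row: each cell's successors are then already labelled.
      b=0  b=1  b=2  b=3  b=4  b=5  b=6
a=0:    L    L    W    W    W    W    L
a=1:    L    L    W    W    W    W    L
a=2:    W    W    L    L    W    W    W
a=3:    W    W    L    L    W    W    W
Cells with no legal move (terminal, hence L): (0,0), (0,1), (1,0), (1,1).
The remaining L cells, each justified by listing all of its moves:
(0,6): →(0,4)(W), (0,3)(W), (0,2)(W) — all W, so L
(1,6): →(1,4)(W), (1,3)(W), (1,2)(W) — all W, so L
(2,2): →(0,2)(W), (2,0)(W) — all W, so L
(2,3): →(0,3)(W), (2,1)(W), (2,0)(W) — all W, so L
(3,2): →(1,2)(W), (3,0)(W) — all W, so L
(3,3): →(1,3)(W), (3,1)(W), (3,0)(W) — all W, so L
Every other cell has at least one move into one of the L cells above, so it is W.
From (3,6), the L positions reachable in one move are: (1,6), (3,3), (3,2). Any move reaching one of these is winning.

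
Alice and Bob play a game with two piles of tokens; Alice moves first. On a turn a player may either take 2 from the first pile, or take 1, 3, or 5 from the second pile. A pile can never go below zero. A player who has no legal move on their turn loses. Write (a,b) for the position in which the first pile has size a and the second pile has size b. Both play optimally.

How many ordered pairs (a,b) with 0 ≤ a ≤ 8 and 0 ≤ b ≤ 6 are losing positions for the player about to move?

Build the W/L table. Terminal = L. A non-terminal position is W if it has a move to some L; otherwise it is L.
Every move lowers a or b (never raises either), so fill the grid row by row in increasing a, and left to right within a row: each cell's successors are then already labelled.
      b=0  b=1  b=2  b=3  b=4  b=5  b=6
a=0:    L    W    L    W    L    W    L
a=1:    L    W    L    W    L    W    L
a=2:    W    L    W    L    W    L    W
a=3:    W    L    W    L    W    L    W
a=4:    L    W    L    W    L    W    L
a=5:    L    W    L    W    L    W    L
a=6:    W    L    W    L    W    L    W
a=7:    W    L    W    L    W    L    W
a=8:    L    W    L    W    L    W    L
Cells with no legal move (terminal, hence L): (0,0), (1,0).
The remaining L cells, each justified by listing all of its moves:
(0,2): →(0,1)(W) only, which is W, so L
(0,4): →(0,3)(W), (0,1)(W) — all W, so L
(0,6): →(0,5)(W), (0,3)(W), (0,1)(W) — all W, so L
(1,2): →(1,1)(W) only, which is W, so L
(1,4): →(1,3)(W), (1,1)(W) — all W, so L
(1,6): →(1,5)(W), (1,3)(W), (1,1)(W) — all W, so L
(2,1): →(0,1)(W), (2,0)(W) — all W, so L
(2,3): →(0,3)(W), (2,2)(W), (2,0)(W) — all W, so L
(2,5): →(0,5)(W), (2,4)(W), (2,2)(W), (2,0)(W) — all W, so L
(3,1): →(1,1)(W), (3,0)(W) — all W, so L
(3,3): →(1,3)(W), (3,2)(W), (3,0)(W) — all W, so L
(3,5): →(1,5)(W), (3,4)(W), (3,2)(W), (3,0)(W) — all W, so L
(4,0): →(2,0)(W) only, which is W, so L
(4,2): →(2,2)(W), (4,1)(W) — all W, so L
(4,4): →(2,4)(W), (4,3)(W), (4,1)(W) — all W, so L
(4,6): →(2,6)(W), (4,5)(W), (4,3)(W), (4,1)(W) — all W, so L
(5,0): →(3,0)(W) only, which is W, so L
(5,2): →(3,2)(W), (5,1)(W) — all W, so L
(5,4): →(3,4)(W), (5,3)(W), (5,1)(W) — all W, so L
(5,6): →(3,6)(W), (5,5)(W), (5,3)(W), (5,1)(W) — all W, so L
(6,1): →(4,1)(W), (6,0)(W) — all W, so L
(6,3): →(4,3)(W), (6,2)(W), (6,0)(W) — all W, so L
(6,5): →(4,5)(W), (6,4)(W), (6,2)(W), (6,0)(W) — all W, so L
(7,1): →(5,1)(W), (7,0)(W) — all W, so L
(7,3): →(5,3)(W), (7,2)(W), (7,0)(W) — all W, so L
(7,5): →(5,5)(W), (7,4)(W), (7,2)(W), (7,0)(W) — all W, so L
(8,0): →(6,0)(W) only, which is W, so L
(8,2): →(6,2)(W), (8,1)(W) — all W, so L
(8,4): →(6,4)(W), (8,3)(W), (8,1)(W) — all W, so L
(8,6): →(6,6)(W), (8,5)(W), (8,3)(W), (8,1)(W) — all W, so L
Every other cell has at least one move into one of the L cells above, so it is W.
L cells per row: a=0: 4, a=1: 4, a=2: 3, a=3: 3, a=4: 4, a=5: 4, a=6: 3, a=7: 3, a=8: 4; total 32.

32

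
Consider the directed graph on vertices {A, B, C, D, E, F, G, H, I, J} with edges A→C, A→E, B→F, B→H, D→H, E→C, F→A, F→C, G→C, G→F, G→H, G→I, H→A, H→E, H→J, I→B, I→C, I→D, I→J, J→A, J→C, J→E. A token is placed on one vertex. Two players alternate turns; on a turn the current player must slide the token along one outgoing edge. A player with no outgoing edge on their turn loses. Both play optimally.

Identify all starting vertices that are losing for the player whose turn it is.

C, H

Compute win/loss labels from the base case upward. A position with no move is L. Any other position is W if it can reach an L in one move, else L.
Every edge goes from a vertex to one that appears earlier in the order C, E, A, J, F, H, D, B, I, G, so processing vertices in that order labels each vertex after all of its successors.
C: no outgoing edge → L
E: can move to C, which is L ⇒ W
A: can move to C, which is L ⇒ W
J: can move to C, which is L ⇒ W
F: can move to C, which is L ⇒ W
H: moves to J(W), A(W), E(W); every one is W ⇒ L
D: can move to H, which is L ⇒ W
B: can move to H, which is L ⇒ W
I: can move to C, which is L ⇒ W
G: can move to H, which is L ⇒ W
Reading off the rows marked L gives the requested list; there are 2 such vertices.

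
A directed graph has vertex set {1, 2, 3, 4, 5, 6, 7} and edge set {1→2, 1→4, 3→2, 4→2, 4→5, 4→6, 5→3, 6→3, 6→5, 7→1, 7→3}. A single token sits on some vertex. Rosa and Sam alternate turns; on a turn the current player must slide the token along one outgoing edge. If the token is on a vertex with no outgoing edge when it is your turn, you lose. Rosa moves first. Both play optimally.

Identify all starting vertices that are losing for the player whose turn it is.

2, 5, 7

Positions with no move are L. A position that does have a move is losing for the player to move precisely when every available move leads to a winning position for the opponent. Fill in the labels:
Every edge goes from a vertex to one that appears earlier in the order 2, 3, 5, 6, 4, 1, 7, so processing vertices in that order labels each vertex after all of its successors.
2: no outgoing edge → L
3: →2(L), so W
5: →3(W) only, which is W, so L
6: →5(L), so W
4: →5(L), so W
1: →2(L), so W
7: →1(W), 3(W) — all W, so L
The losing starting vertices are exactly the entries labelled L in this table (3 of them).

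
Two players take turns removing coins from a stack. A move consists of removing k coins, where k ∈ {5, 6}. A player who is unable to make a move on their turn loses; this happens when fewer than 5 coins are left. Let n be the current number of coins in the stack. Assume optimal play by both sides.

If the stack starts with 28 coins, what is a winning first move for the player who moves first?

Remove 5, leaving 23.

Use the standard recursion: the mover loses at a terminal position; elsewhere, the mover wins exactly when some move hands the opponent an L position.
n=0: no move → L
n=1: no move → L
n=2: no move → L
n=3: no move → L
n=4: no move → L
n=5: can move to 0, which is L ⇒ W
n=6: can move to 1, which is L ⇒ W
n=7: can move to 2, which is L ⇒ W
n=8: can move to 3, which is L ⇒ W
n=9: can move to 4, which is L ⇒ W
n=10: can move to 4, which is L ⇒ W
n=11: moves to 6(W), 5(W); every one is W ⇒ L
n=12: moves to 7(W), 6(W); every one is W ⇒ L
n=13: moves to 8(W), 7(W); every one is W ⇒ L
n=14: moves to 9(W), 8(W); every one is W ⇒ L
n=15: moves to 10(W), 9(W); every one is W ⇒ L
n=16: can move to 11, which is L ⇒ W
n=17: can move to 12, which is L ⇒ W
n=18: can move to 13, which is L ⇒ W
n=19: can move to 14, which is L ⇒ W
n=20: can move to 15, which is L ⇒ W
n=21: can move to 15, which is L ⇒ W
n=22: moves to 17(W), 16(W); every one is W ⇒ L
n=23: moves to 18(W), 17(W); every one is W ⇒ L
n=24: moves to 19(W), 18(W); every one is W ⇒ L
n=25: moves to 20(W), 19(W); every one is W ⇒ L
n=26: moves to 21(W), 20(W); every one is W ⇒ L
n=27: can move to 22, which is L ⇒ W
n=28: can move to 23, which is L ⇒ W
From 28, the L positions reachable in one move are: 23, 22. Any move reaching one of these is winning.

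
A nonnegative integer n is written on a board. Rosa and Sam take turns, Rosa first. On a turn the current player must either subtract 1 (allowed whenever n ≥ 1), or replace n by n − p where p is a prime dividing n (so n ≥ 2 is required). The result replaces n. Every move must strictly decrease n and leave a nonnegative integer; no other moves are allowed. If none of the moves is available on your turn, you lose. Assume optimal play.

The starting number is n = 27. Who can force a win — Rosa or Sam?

Rosa wins.

Compute win/loss labels from the base case upward. A position with no move is L. Any other position is W if it can reach an L in one move, else L.
n=0: no move → L
n=1: can move to 0, which is L ⇒ W
n=2: can move to 0, which is L ⇒ W
n=3: can move to 0, which is L ⇒ W
n=4: moves to 2(W), 3(W); every one is W ⇒ L
n=5: can move to 0, which is L ⇒ W
n=6: can move to 4, which is L ⇒ W
n=7: can move to 0, which is L ⇒ W
n=8: moves to 6(W), 7(W); every one is W ⇒ L
n=9: can move to 8, which is L ⇒ W
n=10: can move to 8, which is L ⇒ W
n=11: can move to 0, which is L ⇒ W
n=12: moves to 9(W), 10(W), 11(W); every one is W ⇒ L
n=13: can move to 0, which is L ⇒ W
n=14: can move to 12, which is L ⇒ W
n=15: can move to 12, which is L ⇒ W
n=16: moves to 14(W), 15(W); every one is W ⇒ L
n=17: can move to 0, which is L ⇒ W
n=18: can move to 16, which is L ⇒ W
n=19: can move to 0, which is L ⇒ W
n=20: moves to 15(W), 18(W), 19(W); every one is W ⇒ L
n=21: can move to 20, which is L ⇒ W
n=22: can move to 20, which is L ⇒ W
n=23: can move to 0, which is L ⇒ W
n=24: moves to 21(W), 22(W), 23(W); every one is W ⇒ L
n=25: can move to 20, which is L ⇒ W
n=26: can move to 24, which is L ⇒ W
n=27: can move to 24, which is L ⇒ W
The starting position 27 is W: Rosa should move to 24, handing over an L position.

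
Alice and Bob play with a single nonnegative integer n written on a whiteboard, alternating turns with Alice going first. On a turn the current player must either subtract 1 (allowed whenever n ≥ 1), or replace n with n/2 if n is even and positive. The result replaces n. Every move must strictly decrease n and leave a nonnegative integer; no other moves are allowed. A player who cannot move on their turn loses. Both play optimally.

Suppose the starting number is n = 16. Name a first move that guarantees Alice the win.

Move to 15.

Build the W/L table. Terminal = L. A non-terminal position is W if it has a move to some L; otherwise it is L.
n=0: no move → L
n=1: can move to 0, which is L ⇒ W
n=2: the only move is to 1(W), a W ⇒ L
n=3: can move to 2, which is L ⇒ W
n=4: can move to 2, which is L ⇒ W
n=5: the only move is to 4(W), a W ⇒ L
n=6: can move to 5, which is L ⇒ W
n=7: the only move is to 6(W), a W ⇒ L
n=8: can move to 7, which is L ⇒ W
n=9: the only move is to 8(W), a W ⇒ L
n=10: can move to 5, which is L ⇒ W
n=11: the only move is to 10(W), a W ⇒ L
n=12: can move to 11, which is L ⇒ W
n=13: the only move is to 12(W), a W ⇒ L
n=14: can move to 7, which is L ⇒ W
n=15: the only move is to 14(W), a W ⇒ L
n=16: can move to 15, which is L ⇒ W
From 16, the L positions reachable in one move are: 15.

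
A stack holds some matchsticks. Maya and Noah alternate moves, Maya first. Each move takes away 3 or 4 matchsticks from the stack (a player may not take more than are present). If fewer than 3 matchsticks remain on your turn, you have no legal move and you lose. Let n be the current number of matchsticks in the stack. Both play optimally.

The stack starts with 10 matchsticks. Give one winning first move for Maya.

Remove 3, leaving 7.

Positions with no move are L. A position that does have a move is losing for the player to move precisely when every available move leads to a winning position for the opponent. Fill in the labels:
n=0: no move → L
n=1: no move → L
n=2: no move → L
n=3: →0(L), so W
n=4: →1(L), so W
n=5: →2(L), so W
n=6: →2(L), so W
n=7: →4(W), 3(W) — all W, so L
n=8: →5(W), 4(W) — all W, so L
n=9: →6(W), 5(W) — all W, so L
n=10: →7(L), so W
From 10, the L positions reachable in one move are: 7.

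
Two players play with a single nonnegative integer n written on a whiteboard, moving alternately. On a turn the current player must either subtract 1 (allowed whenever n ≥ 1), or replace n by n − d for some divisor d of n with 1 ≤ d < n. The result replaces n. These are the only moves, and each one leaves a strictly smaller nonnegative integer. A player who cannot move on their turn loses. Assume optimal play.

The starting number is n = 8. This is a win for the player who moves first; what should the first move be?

Move to 7.

Use the standard recursion: the mover loses at a terminal position; elsewhere, the mover wins exactly when some move hands the opponent an L position.
n=0: no move → L
n=1: W (go to 0, an L position)
n=2: L (sole option 1(W) is W)
n=3: W (go to 2, an L position)
n=4: W (go to 2, an L position)
n=5: L (sole option 4(W) is W)
n=6: W (go to 5, an L position)
n=7: L (sole option 6(W) is W)
n=8: W (go to 7, an L position)
From 8, the L positions reachable in one move are: 7.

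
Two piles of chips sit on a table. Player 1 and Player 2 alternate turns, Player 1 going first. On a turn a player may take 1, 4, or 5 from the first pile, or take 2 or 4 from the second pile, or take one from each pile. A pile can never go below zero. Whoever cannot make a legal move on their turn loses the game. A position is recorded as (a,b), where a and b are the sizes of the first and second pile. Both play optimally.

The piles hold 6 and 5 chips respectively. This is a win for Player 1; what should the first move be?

Positions with no move are L. A position that does have a move is losing for the player to move precisely when every available move leads to a winning position for the opponent. Fill in the labels:
No move ever increases a pile, so every position that can arise here has a ≤ 6 and b ≤ 5; it is enough to label the cells with 0 ≤ a ≤ 6 and 0 ≤ b ≤ 5.
Every move lowers a or b (never raises either), so fill the grid row by row in increasing a, and left to right within a row: each cell's successors are then already labelled.
      b=0  b=1  b=2  b=3  b=4  b=5
a=0:    L    L    W    W    W    W
a=1:    W    W    W    L    L    W
a=2:    L    L    W    W    W    W
a=3:    W    W    W    L    L    W
a=4:    W    W    L    W    W    W
a=5:    W    W    W    W    W    L
a=6:    W    W    L    W    W    W
Cells with no legal move (terminal, hence L): (0,0), (0,1).
The remaining L cells, each justified by listing all of its moves:
(1,3): only reaches (0,3)(W), (1,1)(W), (0,2)(W), all W → L
(1,4): only reaches (0,4)(W), (1,2)(W), (1,0)(W), (0,3)(W), all W → L
(2,0): only reaches (1,0)(W), which is W → L
(2,1): only reaches (1,1)(W), (1,0)(W), all W → L
(3,3): only reaches (2,3)(W), (3,1)(W), (2,2)(W), all W → L
(3,4): only reaches (2,4)(W), (3,2)(W), (3,0)(W), (2,3)(W), all W → L
(4,2): only reaches (3,2)(W), (0,2)(W), (4,0)(W), (3,1)(W), all W → L
(5,5): only reaches (4,5)(W), (1,5)(W), (0,5)(W), (5,3)(W), (5,1)(W), (4,4)(W), all W → L
(6,2): only reaches (5,2)(W), (2,2)(W), (1,2)(W), (6,0)(W), (5,1)(W), all W → L
Every other cell has at least one move into one of the L cells above, so it is W.
From (6,5), the L positions reachable in one move are: (5,5).

Move to (5,5).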